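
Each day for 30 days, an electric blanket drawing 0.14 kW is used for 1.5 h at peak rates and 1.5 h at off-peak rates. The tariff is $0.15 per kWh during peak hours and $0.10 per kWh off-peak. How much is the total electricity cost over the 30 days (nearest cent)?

$1.58

Peak energy = 0.14 kW × 1.5 h × 30 = 6.3 kWh
Off-peak energy = 0.14 kW × 1.5 h × 30 = 6.3 kWh
Cost = 6.3 × $0.15 + 6.3 × $0.10 = $0.945 + $0.63 = $1.58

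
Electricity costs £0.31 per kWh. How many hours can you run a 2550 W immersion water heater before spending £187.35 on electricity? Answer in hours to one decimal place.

Energy available = £187.35 ÷ £0.31/kWh = 604.3548 kWh
Hours = 604.3548 kWh ÷ 2.55 kW = 237.0 h

237.0 h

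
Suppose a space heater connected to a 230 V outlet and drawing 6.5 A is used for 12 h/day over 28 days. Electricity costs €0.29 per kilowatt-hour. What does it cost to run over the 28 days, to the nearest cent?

Power = 6.5 A × 230 V = 1495 W = 1.495 kW
Runtime = 12 h/day × 28 days = 336 h
Energy = 1.495 kW × 336 h = 502.32 kWh
Cost = 502.32 kWh × €0.29/kWh = €145.67

€145.67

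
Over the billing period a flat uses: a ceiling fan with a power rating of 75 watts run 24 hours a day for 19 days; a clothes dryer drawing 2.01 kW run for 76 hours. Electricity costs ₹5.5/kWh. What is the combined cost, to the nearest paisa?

ceiling fan: Runtime = 24 h × 19 = 456 h
ceiling fan: 0.075 kW × 456 h = 34.2 kWh
clothes dryer: 2.01 kW × 76 h = 152.76 kWh
Total energy = 186.96 kWh
Cost = 186.96 × ₹5.5 = ₹1028.28

₹1028.28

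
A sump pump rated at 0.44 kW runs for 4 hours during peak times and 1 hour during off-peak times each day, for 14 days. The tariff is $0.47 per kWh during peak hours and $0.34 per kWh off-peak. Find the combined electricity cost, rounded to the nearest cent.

$13.68

Peak energy = 0.44 kW × 4 h × 14 = 24.64 kWh
Off-peak energy = 0.44 kW × 1 h × 14 = 6.16 kWh
Cost = 24.64 × $0.47 + 6.16 × $0.34 = $11.5808 + $2.0944 = $13.68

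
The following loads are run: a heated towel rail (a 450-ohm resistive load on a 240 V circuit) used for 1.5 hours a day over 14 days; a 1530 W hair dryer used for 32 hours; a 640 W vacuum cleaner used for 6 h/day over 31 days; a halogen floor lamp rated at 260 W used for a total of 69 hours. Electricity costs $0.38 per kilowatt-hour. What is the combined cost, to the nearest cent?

heated towel rail: Power = V²/R = 240²/450 = 128 W = 0.128 kW
heated towel rail: Runtime = 1.5 h/day × 14 days = 21 h
heated towel rail: 0.128 kW × 21 h = 2.688 kWh
hair dryer: 1.53 kW × 32 h = 48.96 kWh
vacuum cleaner: Runtime = 6 h/day × 31 days = 186 h
vacuum cleaner: 0.64 kW × 186 h = 119.04 kWh
halogen floor lamp: 0.26 kW × 69 h = 17.94 kWh
Total energy = 188.628 kWh
Cost = 188.628 × $0.38 = $71.68

$71.68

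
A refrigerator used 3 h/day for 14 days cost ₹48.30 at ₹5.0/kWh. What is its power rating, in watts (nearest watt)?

Energy = ₹48.30 ÷ ₹5.0/kWh = 9.66 kWh
Runtime = 3 h/day × 14 days = 42 h
Power = 9.66 kWh ÷ 42 h = 0.23 kW = 230 W

230 W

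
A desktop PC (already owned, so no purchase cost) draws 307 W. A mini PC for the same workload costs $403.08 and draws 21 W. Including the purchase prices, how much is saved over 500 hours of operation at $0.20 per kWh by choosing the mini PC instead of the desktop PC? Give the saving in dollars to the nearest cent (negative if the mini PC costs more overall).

desktop PC: $0.00 + (307/1000) kW × 500 h × $0.20 = $0.00 + $30.7 = $30.7
mini PC: $403.08 + (21/1000) kW × 500 h × $0.20 = $403.08 + $2.1 = $405.18
Saving = $30.7 − $405.18 = −$374.48

-$374.48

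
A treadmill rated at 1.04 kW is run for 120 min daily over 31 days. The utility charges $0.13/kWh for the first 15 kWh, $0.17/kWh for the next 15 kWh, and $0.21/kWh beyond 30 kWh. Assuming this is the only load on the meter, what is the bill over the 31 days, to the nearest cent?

Runtime = 120 min × 31 = 3720 min = 62 h
Energy = 1.04 kW × 62 h = 64.48 kWh
Tier 1 (0–15 kWh): 15 × $0.13 = $1.95
Tier 2 (15–30 kWh): 15 × $0.17 = $2.55
Above 30 kWh: 34.48 × $0.21 = $7.2408
Bill = $11.74

$11.74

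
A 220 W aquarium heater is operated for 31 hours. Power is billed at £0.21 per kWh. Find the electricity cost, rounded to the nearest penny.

£1.43

Energy = 0.22 kW × 31 h = 6.82 kWh
Cost = 6.82 kWh × £0.21/kWh = £1.43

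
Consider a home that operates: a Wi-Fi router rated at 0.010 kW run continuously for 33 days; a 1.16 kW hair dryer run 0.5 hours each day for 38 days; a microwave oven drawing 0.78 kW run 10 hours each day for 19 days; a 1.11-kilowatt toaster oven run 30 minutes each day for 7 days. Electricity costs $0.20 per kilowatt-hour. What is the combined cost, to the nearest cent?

$36.41

Wi-Fi router: Runtime = 24 h × 33 = 792 h
Wi-Fi router: 0.01 kW × 792 h = 7.92 kWh
hair dryer: Runtime = 0.5 h/day × 38 days = 19 h
hair dryer: 1.16 kW × 19 h = 22.04 kWh
microwave oven: Runtime = 10 h/day × 19 days = 190 h
microwave oven: 0.78 kW × 190 h = 148.2 kWh
toaster oven: Runtime = 30 min × 7 = 210 min = 3.5 h
toaster oven: 1.11 kW × 3.5 h = 3.885 kWh
Total energy = 182.045 kWh
Cost = 182.045 × $0.20 = $36.41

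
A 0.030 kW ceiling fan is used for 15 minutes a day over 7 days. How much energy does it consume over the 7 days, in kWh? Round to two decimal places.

Runtime = 15 min × 7 = 105 min = 1.75 h
Energy = 0.03 kW × 1.75 h = 0.0525 kWh ≈ 0.05 kWh

0.05 kWh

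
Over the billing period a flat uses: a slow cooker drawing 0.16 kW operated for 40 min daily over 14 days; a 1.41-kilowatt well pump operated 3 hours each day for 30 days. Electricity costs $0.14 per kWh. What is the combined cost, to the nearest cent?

slow cooker: Runtime = 40 min × 14 = 560 min = 9.333333… h
slow cooker: 0.16 kW × 9.333333… h = 1.493333… kWh
well pump: Runtime = 3 h/day × 30 days = 90 h
well pump: 1.41 kW × 90 h = 126.9 kWh
Total energy = 128.393333… kWh
Cost = 128.393333… × $0.14 = $17.98

$17.98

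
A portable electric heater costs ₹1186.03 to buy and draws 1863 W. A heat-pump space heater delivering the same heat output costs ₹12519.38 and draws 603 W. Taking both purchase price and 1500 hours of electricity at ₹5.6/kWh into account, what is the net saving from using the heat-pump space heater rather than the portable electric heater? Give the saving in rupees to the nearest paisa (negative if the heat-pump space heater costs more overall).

-₹749.35

portable electric heater: ₹1186.03 + (1863/1000) kW × 1500 h × ₹5.6 = ₹1186.03 + ₹15649.2 = ₹16835.23
heat-pump space heater: ₹12519.38 + (603/1000) kW × 1500 h × ₹5.6 = ₹12519.38 + ₹5065.2 = ₹17584.58
Saving = ₹16835.23 − ₹17584.58 = −₹749.35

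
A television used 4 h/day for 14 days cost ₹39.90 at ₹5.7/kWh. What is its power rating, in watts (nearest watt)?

Energy = ₹39.90 ÷ ₹5.7/kWh = 7 kWh
Runtime = 4 h/day × 14 days = 56 h
Power = 7 kWh ÷ 56 h = 0.125 kW = 125 W

125 W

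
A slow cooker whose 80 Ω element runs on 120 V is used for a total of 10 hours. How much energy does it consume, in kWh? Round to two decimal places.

Power = V²/R = 120²/80 = 180 W = 0.18 kW
Energy = 0.18 kW × 10 h = 1.8 kWh

1.80 kWh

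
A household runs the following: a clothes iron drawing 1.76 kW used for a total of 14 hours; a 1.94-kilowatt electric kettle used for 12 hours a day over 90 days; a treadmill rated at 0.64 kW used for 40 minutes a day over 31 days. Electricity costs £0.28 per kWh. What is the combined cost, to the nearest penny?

£597.26

clothes iron: 1.76 kW × 14 h = 24.64 kWh
electric kettle: Runtime = 12 h/day × 90 days = 1080 h
electric kettle: 1.94 kW × 1080 h = 2095.2 kWh
treadmill: Runtime = 40 min × 31 = 1240 min = 20.666666… h
treadmill: 0.64 kW × 20.666666… h = 13.226666… kWh
Total energy = 2133.066666… kWh
Cost = 2133.066666… × £0.28 = £597.26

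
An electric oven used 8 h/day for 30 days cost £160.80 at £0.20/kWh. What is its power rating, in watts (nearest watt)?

3350 W

Energy = £160.80 ÷ £0.20/kWh = 804 kWh
Runtime = 8 h/day × 30 days = 240 h
Power = 804 kWh ÷ 240 h = 3.35 kW = 3350 W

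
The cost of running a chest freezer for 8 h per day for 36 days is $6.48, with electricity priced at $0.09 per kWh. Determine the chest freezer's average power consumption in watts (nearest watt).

250 W

Energy = $6.48 ÷ $0.09/kWh = 72 kWh
Runtime = 8 h/day × 36 days = 288 h
Power = 72 kWh ÷ 288 h = 0.25 kW = 250 W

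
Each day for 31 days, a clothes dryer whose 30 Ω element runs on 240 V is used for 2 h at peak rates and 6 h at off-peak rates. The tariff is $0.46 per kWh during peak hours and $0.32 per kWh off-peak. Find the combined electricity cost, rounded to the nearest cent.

Power = V²/R = 240²/30 = 1920 W = 1.92 kW
Peak energy = 1.92 kW × 2 h × 31 = 119.04 kWh
Off-peak energy = 1.92 kW × 6 h × 31 = 357.12 kWh
Cost = 119.04 × $0.46 + 357.12 × $0.32 = $54.7584 + $114.2784 = $169.04

$169.04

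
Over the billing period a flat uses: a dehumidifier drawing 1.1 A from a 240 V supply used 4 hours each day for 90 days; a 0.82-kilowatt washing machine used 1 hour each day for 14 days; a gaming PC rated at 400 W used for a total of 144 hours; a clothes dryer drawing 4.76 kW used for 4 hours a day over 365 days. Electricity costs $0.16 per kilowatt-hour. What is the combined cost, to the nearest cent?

$1138.20

dehumidifier: Power = 1.1 A × 240 V = 264 W = 0.264 kW
dehumidifier: Runtime = 4 h/day × 90 days = 360 h
dehumidifier: 0.264 kW × 360 h = 95.04 kWh
washing machine: Runtime = 1 h/day × 14 days = 14 h
washing machine: 0.82 kW × 14 h = 11.48 kWh
gaming PC: 0.4 kW × 144 h = 57.6 kWh
clothes dryer: Runtime = 4 h/day × 365 days = 1460 h
clothes dryer: 4.76 kW × 1460 h = 6949.6 kWh
Total energy = 7113.72 kWh
Cost = 7113.72 × $0.16 = $1138.20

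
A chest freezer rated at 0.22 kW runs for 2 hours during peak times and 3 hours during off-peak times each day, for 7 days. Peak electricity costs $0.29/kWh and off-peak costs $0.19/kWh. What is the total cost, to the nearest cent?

Peak energy = 0.22 kW × 2 h × 7 = 3.08 kWh
Off-peak energy = 0.22 kW × 3 h × 7 = 4.62 kWh
Cost = 3.08 × $0.29 + 4.62 × $0.19 = $0.8932 + $0.8778 = $1.77

$1.77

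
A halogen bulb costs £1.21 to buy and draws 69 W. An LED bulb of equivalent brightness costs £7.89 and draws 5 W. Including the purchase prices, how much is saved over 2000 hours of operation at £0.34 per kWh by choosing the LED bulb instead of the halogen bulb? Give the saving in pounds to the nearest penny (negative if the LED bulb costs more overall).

£36.84

halogen bulb: £1.21 + (69/1000) kW × 2000 h × £0.34 = £1.21 + £46.92 = £48.13
LED bulb: £7.89 + (5/1000) kW × 2000 h × £0.34 = £7.89 + £3.4 = £11.29
Saving = £48.13 − £11.29 = £36.84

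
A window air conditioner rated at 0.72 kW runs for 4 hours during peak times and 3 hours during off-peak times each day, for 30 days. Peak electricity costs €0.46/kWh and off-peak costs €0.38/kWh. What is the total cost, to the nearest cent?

Peak energy = 0.72 kW × 4 h × 30 = 86.4 kWh
Off-peak energy = 0.72 kW × 3 h × 30 = 64.8 kWh
Cost = 86.4 × €0.46 + 64.8 × €0.38 = €39.744 + €24.624 = €64.37

€64.37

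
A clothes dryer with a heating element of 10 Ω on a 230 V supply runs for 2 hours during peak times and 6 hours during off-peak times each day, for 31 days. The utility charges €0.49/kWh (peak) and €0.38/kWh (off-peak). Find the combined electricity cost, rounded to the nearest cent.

Power = V²/R = 230²/10 = 5290 W = 5.29 kW
Peak energy = 5.29 kW × 2 h × 31 = 327.98 kWh
Off-peak energy = 5.29 kW × 6 h × 31 = 983.94 kWh
Cost = 327.98 × €0.49 + 983.94 × €0.38 = €160.7102 + €373.8972 = €534.61

€534.61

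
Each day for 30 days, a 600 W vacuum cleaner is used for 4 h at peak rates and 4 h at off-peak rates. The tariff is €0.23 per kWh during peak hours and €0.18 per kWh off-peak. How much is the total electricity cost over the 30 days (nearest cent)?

€29.52

Peak energy = 0.6 kW × 4 h × 30 = 72 kWh
Off-peak energy = 0.6 kW × 4 h × 30 = 72 kWh
Cost = 72 × €0.23 + 72 × €0.18 = €16.56 + €12.96 = €29.52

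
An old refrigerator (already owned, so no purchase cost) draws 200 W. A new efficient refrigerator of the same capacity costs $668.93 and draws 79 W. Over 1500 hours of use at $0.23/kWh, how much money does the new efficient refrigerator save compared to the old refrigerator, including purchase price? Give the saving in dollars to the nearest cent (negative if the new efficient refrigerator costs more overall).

-$627.19

old refrigerator: $0.00 + (200/1000) kW × 1500 h × $0.23 = $0.00 + $69 = $69
new efficient refrigerator: $668.93 + (79/1000) kW × 1500 h × $0.23 = $668.93 + $27.255 = $696.185
Saving = $69 − $696.185 = −$627.185 → -$627.19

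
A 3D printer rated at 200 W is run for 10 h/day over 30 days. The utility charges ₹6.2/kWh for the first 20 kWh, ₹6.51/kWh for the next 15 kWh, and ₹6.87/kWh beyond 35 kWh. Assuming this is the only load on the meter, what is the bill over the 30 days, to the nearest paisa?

₹393.40

Runtime = 10 h/day × 30 days = 300 h
Energy = 0.2 kW × 300 h = 60 kWh
Tier 1 (0–20 kWh): 20 × ₹6.2 = ₹124
Tier 2 (20–35 kWh): 15 × ₹6.51 = ₹97.65
Above 35 kWh: 25 × ₹6.87 = ₹171.75
Bill = ₹393.40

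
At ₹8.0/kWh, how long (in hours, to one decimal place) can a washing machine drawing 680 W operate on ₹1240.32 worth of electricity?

Energy available = ₹1240.32 ÷ ₹8.0/kWh = 155.04 kWh
Hours = 155.04 kWh ÷ 0.68 kW = 228.0 h

228.0 h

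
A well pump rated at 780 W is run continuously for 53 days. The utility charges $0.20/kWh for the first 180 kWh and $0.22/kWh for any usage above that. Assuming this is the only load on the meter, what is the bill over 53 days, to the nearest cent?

Runtime = 24 h × 53 = 1272 h
Energy = 0.78 kW × 1272 h = 992.16 kWh
Tier 1 (0–180 kWh): 180 × $0.20 = $36
Above 180 kWh: 812.16 × $0.22 = $178.6752
Bill = $214.68

$214.68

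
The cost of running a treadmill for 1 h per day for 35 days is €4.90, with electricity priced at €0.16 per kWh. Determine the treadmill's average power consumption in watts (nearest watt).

Energy = €4.90 ÷ €0.16/kWh = 30.625 kWh
Runtime = 1 h/day × 35 days = 35 h
Power = 30.625 kWh ÷ 35 h = 0.875 kW = 875 W

875 W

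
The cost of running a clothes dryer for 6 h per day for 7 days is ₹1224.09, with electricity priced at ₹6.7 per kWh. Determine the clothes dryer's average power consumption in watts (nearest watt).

4350 W

Energy = ₹1224.09 ÷ ₹6.7/kWh = 182.7 kWh
Runtime = 6 h/day × 7 days = 42 h
Power = 182.7 kWh ÷ 42 h = 4.35 kW = 4350 W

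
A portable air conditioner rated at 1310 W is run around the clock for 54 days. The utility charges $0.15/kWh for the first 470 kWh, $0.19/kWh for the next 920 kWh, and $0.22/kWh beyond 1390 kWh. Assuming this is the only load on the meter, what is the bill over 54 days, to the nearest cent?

Runtime = 24 h × 54 = 1296 h
Energy = 1.31 kW × 1296 h = 1697.76 kWh
Tier 1 (0–470 kWh): 470 × $0.15 = $70.5
Tier 2 (470–1390 kWh): 920 × $0.19 = $174.8
Above 1390 kWh: 307.76 × $0.22 = $67.7072
Bill = $313.01

$313.01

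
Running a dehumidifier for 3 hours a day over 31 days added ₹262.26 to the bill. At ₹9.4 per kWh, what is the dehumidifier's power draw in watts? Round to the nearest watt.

Energy = ₹262.26 ÷ ₹9.4/kWh = 27.9 kWh
Runtime = 3 h/day × 31 days = 93 h
Power = 27.9 kWh ÷ 93 h = 0.3 kW = 300 W

300 W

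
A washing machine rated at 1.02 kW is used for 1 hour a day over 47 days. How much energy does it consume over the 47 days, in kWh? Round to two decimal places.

Runtime = 1 h/day × 47 days = 47 h
Energy = 1.02 kW × 47 h = 47.94 kWh

47.94 kWh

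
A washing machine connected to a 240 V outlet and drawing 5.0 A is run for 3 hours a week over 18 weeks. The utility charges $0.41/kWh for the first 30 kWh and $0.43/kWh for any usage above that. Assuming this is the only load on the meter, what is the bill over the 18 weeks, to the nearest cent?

$27.26

Power = 5.0 A × 240 V = 1200 W = 1.2 kW
Runtime = 3 h/week × 18 weeks = 54 h
Energy = 1.2 kW × 54 h = 64.8 kWh
Tier 1 (0–30 kWh): 30 × $0.41 = $12.3
Above 30 kWh: 34.8 × $0.43 = $14.964
Bill = $27.26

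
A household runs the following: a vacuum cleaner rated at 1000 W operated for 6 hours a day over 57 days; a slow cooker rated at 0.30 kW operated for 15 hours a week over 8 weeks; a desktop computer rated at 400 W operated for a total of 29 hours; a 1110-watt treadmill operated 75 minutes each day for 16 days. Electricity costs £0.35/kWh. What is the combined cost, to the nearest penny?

vacuum cleaner: Runtime = 6 h/day × 57 days = 342 h
vacuum cleaner: 1 kW × 342 h = 342 kWh
slow cooker: Runtime = 15 h/week × 8 weeks = 120 h
slow cooker: 0.3 kW × 120 h = 36 kWh
desktop computer: 0.4 kW × 29 h = 11.6 kWh
treadmill: Runtime = 75 min × 16 = 1200 min = 20 h
treadmill: 1.11 kW × 20 h = 22.2 kWh
Total energy = 411.8 kWh
Cost = 411.8 × £0.35 = £144.13

£144.13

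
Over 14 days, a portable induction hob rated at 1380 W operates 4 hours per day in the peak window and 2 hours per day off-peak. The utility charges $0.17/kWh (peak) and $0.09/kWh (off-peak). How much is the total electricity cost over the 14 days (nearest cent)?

Peak energy = 1.38 kW × 4 h × 14 = 77.28 kWh
Off-peak energy = 1.38 kW × 2 h × 14 = 38.64 kWh
Cost = 77.28 × $0.17 + 38.64 × $0.09 = $13.1376 + $3.4776 = $16.62

$16.62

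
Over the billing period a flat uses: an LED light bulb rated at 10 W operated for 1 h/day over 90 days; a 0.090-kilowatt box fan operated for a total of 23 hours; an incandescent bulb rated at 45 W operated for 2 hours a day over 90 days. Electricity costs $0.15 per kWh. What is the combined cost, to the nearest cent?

LED light bulb: Runtime = 1 h/day × 90 days = 90 h
LED light bulb: 0.01 kW × 90 h = 0.9 kWh
box fan: 0.09 kW × 23 h = 2.07 kWh
incandescent bulb: Runtime = 2 h/day × 90 days = 180 h
incandescent bulb: 0.045 kW × 180 h = 8.1 kWh
Total energy = 11.07 kWh
Cost = 11.07 × $0.15 = $1.66

$1.66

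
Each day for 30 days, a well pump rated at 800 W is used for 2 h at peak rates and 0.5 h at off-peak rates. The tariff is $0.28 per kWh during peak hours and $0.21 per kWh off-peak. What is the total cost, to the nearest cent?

$15.96

Peak energy = 0.8 kW × 2 h × 30 = 48 kWh
Off-peak energy = 0.8 kW × 0.5 h × 30 = 12 kWh
Cost = 48 × $0.28 + 12 × $0.21 = $13.44 + $2.52 = $15.96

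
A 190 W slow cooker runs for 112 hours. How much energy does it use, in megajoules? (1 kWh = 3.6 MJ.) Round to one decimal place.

76.6 MJ

Energy = 0.19 kW × 112 h = 21.28 kWh
= 21.28 × 3.6 MJ = 76.6 MJ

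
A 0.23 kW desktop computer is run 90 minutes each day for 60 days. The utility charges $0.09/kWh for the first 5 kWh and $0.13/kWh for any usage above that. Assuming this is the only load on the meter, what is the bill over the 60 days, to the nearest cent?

Runtime = 90 min × 60 = 5400 min = 90 h
Energy = 0.23 kW × 90 h = 20.7 kWh
Tier 1 (0–5 kWh): 5 × $0.09 = $0.45
Above 5 kWh: 15.7 × $0.13 = $2.041
Bill = $2.49

$2.49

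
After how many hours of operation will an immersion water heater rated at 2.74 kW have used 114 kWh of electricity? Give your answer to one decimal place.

Hours = 114 kWh ÷ 2.74 kW = 41.6 h

41.6 h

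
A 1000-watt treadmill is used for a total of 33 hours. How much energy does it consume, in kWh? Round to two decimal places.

33.00 kWh

Energy = 1 kW × 33 h = 33 kWh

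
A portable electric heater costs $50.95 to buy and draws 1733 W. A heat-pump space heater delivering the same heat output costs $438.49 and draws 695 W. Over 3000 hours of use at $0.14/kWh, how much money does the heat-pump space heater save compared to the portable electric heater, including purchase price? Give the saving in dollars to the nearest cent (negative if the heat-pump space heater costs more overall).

portable electric heater: $50.95 + (1733/1000) kW × 3000 h × $0.14 = $50.95 + $727.86 = $778.81
heat-pump space heater: $438.49 + (695/1000) kW × 3000 h × $0.14 = $438.49 + $291.9 = $730.39
Saving = $778.81 − $730.39 = $48.42

$48.42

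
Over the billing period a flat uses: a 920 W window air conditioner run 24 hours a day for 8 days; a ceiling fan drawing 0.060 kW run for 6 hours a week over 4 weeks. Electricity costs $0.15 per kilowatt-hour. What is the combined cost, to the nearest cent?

$26.71

window air conditioner: Runtime = 24 h × 8 = 192 h
window air conditioner: 0.92 kW × 192 h = 176.64 kWh
ceiling fan: Runtime = 6 h/week × 4 weeks = 24 h
ceiling fan: 0.06 kW × 24 h = 1.44 kWh
Total energy = 178.08 kWh
Cost = 178.08 × $0.15 = $26.71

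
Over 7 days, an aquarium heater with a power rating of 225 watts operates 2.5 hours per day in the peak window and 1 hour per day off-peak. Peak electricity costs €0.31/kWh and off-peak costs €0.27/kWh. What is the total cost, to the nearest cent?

€1.65

Peak energy = 0.225 kW × 2.5 h × 7 = 3.9375 kWh
Off-peak energy = 0.225 kW × 1 h × 7 = 1.575 kWh
Cost = 3.9375 × €0.31 + 1.575 × €0.27 = €1.220625 + €0.42525 = €1.65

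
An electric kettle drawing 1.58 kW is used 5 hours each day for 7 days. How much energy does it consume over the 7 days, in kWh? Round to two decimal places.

Runtime = 5 h/day × 7 days = 35 h
Energy = 1.58 kW × 35 h = 55.3 kWh

55.30 kWh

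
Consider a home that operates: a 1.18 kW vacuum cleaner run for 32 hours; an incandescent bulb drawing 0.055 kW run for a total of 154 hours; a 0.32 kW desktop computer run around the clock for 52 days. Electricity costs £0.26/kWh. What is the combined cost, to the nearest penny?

£115.85

vacuum cleaner: 1.18 kW × 32 h = 37.76 kWh
incandescent bulb: 0.055 kW × 154 h = 8.47 kWh
desktop computer: Runtime = 24 h × 52 = 1248 h
desktop computer: 0.32 kW × 1248 h = 399.36 kWh
Total energy = 445.59 kWh
Cost = 445.59 × £0.26 = £115.85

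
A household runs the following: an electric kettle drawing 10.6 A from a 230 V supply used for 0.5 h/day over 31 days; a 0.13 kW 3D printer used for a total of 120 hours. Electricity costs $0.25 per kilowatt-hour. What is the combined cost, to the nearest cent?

electric kettle: Power = 10.6 A × 230 V = 2438 W = 2.438 kW
electric kettle: Runtime = 0.5 h/day × 31 days = 15.5 h
electric kettle: 2.438 kW × 15.5 h = 37.789 kWh
3D printer: 0.13 kW × 120 h = 15.6 kWh
Total energy = 53.389 kWh
Cost = 53.389 × $0.25 = $13.35

$13.35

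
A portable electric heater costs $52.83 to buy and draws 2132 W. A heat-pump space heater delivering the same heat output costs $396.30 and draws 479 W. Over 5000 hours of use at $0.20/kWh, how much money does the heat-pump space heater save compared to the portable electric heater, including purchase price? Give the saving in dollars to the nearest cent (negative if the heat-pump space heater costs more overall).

$1309.53

portable electric heater: $52.83 + (2132/1000) kW × 5000 h × $0.20 = $52.83 + $2132 = $2184.83
heat-pump space heater: $396.30 + (479/1000) kW × 5000 h × $0.20 = $396.30 + $479 = $875.3
Saving = $2184.83 − $875.3 = $1309.53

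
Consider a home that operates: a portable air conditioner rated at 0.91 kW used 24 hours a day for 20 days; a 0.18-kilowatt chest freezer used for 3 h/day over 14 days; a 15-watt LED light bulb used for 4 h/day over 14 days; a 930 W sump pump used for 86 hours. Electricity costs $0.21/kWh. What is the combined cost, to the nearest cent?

portable air conditioner: Runtime = 24 h × 20 = 480 h
portable air conditioner: 0.91 kW × 480 h = 436.8 kWh
chest freezer: Runtime = 3 h/day × 14 days = 42 h
chest freezer: 0.18 kW × 42 h = 7.56 kWh
LED light bulb: Runtime = 4 h/day × 14 days = 56 h
LED light bulb: 0.015 kW × 56 h = 0.84 kWh
sump pump: 0.93 kW × 86 h = 79.98 kWh
Total energy = 525.18 kWh
Cost = 525.18 × $0.21 = $110.29

$110.29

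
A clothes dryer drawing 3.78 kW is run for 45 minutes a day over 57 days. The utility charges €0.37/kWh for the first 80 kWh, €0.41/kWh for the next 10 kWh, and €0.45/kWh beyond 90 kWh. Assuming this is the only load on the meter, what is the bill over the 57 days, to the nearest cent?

€65.92

Runtime = 45 min × 57 = 2565 min = 42.75 h
Energy = 3.78 kW × 42.75 h = 161.595 kWh
Tier 1 (0–80 kWh): 80 × €0.37 = €29.6
Tier 2 (80–90 kWh): 10 × €0.41 = €4.1
Above 90 kWh: 71.595 × €0.45 = €32.21775
Bill = €65.92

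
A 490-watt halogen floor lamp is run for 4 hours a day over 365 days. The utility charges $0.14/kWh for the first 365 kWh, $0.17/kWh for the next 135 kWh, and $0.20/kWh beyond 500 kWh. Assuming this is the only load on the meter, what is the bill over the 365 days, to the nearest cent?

Runtime = 4 h/day × 365 days = 1460 h
Energy = 0.49 kW × 1460 h = 715.4 kWh
Tier 1 (0–365 kWh): 365 × $0.14 = $51.1
Tier 2 (365–500 kWh): 135 × $0.17 = $22.95
Above 500 kWh: 215.4 × $0.20 = $43.08
Bill = $117.13

$117.13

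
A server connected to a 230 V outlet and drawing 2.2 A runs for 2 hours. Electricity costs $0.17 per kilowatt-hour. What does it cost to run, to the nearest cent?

Power = 2.2 A × 230 V = 506 W = 0.506 kW
Energy = 0.506 kW × 2 h = 1.012 kWh
Cost = 1.012 kWh × $0.17/kWh = $0.17

$0.17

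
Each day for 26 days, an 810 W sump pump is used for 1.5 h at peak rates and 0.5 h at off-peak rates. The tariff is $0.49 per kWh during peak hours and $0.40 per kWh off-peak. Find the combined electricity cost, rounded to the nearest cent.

Peak energy = 0.81 kW × 1.5 h × 26 = 31.59 kWh
Off-peak energy = 0.81 kW × 0.5 h × 26 = 10.53 kWh
Cost = 31.59 × $0.49 + 10.53 × $0.40 = $15.4791 + $4.212 = $19.69

$19.69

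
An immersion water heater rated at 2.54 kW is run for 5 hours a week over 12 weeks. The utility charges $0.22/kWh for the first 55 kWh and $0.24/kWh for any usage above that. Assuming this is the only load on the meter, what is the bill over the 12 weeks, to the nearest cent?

Runtime = 5 h/week × 12 weeks = 60 h
Energy = 2.54 kW × 60 h = 152.4 kWh
Tier 1 (0–55 kWh): 55 × $0.22 = $12.1
Above 55 kWh: 97.4 × $0.24 = $23.376
Bill = $35.48

$35.48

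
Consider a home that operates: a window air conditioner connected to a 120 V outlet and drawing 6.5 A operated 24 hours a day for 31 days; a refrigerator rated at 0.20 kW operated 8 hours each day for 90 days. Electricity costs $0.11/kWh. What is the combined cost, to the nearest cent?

$79.68

window air conditioner: Power = 6.5 A × 120 V = 780 W = 0.78 kW
window air conditioner: Runtime = 24 h × 31 = 744 h
window air conditioner: 0.78 kW × 744 h = 580.32 kWh
refrigerator: Runtime = 8 h/day × 90 days = 720 h
refrigerator: 0.2 kW × 720 h = 144 kWh
Total energy = 724.32 kWh
Cost = 724.32 × $0.11 = $79.68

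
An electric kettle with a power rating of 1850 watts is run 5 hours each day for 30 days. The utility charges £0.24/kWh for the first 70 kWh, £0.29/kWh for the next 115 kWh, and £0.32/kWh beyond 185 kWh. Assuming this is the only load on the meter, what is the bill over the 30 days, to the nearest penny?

£79.75

Runtime = 5 h/day × 30 days = 150 h
Energy = 1.85 kW × 150 h = 277.5 kWh
Tier 1 (0–70 kWh): 70 × £0.24 = £16.8
Tier 2 (70–185 kWh): 115 × £0.29 = £33.35
Above 185 kWh: 92.5 × £0.32 = £29.6
Bill = £79.75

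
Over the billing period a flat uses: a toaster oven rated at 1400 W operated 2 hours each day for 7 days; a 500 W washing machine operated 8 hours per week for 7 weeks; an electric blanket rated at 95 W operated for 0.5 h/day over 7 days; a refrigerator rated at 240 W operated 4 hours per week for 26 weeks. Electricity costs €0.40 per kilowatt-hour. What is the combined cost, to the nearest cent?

toaster oven: Runtime = 2 h/day × 7 days = 14 h
toaster oven: 1.4 kW × 14 h = 19.6 kWh
washing machine: Runtime = 8 h/week × 7 weeks = 56 h
washing machine: 0.5 kW × 56 h = 28 kWh
electric blanket: Runtime = 0.5 h/day × 7 days = 3.5 h
electric blanket: 0.095 kW × 3.5 h = 0.3325 kWh
refrigerator: Runtime = 4 h/week × 26 weeks = 104 h
refrigerator: 0.24 kW × 104 h = 24.96 kWh
Total energy = 72.8925 kWh
Cost = 72.8925 × €0.40 = €29.16

€29.16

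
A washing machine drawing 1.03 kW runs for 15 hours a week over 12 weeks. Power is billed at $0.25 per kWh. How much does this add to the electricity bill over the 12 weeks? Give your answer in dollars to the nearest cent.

Runtime = 15 h/week × 12 weeks = 180 h
Energy = 1.03 kW × 180 h = 185.4 kWh
Cost = 185.4 kWh × $0.25/kWh = $46.35

$46.35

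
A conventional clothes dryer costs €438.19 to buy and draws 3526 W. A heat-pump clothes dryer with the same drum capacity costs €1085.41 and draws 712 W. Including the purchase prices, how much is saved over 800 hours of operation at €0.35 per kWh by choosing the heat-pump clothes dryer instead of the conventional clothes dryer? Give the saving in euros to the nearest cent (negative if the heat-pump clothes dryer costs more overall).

€140.70

conventional clothes dryer: €438.19 + (3526/1000) kW × 800 h × €0.35 = €438.19 + €987.28 = €1425.47
heat-pump clothes dryer: €1085.41 + (712/1000) kW × 800 h × €0.35 = €1085.41 + €199.36 = €1284.77
Saving = €1425.47 − €1284.77 = €140.7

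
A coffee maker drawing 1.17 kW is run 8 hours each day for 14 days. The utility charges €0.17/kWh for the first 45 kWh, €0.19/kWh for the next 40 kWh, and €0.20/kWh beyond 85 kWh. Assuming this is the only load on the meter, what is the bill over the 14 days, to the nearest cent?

Runtime = 8 h/day × 14 days = 112 h
Energy = 1.17 kW × 112 h = 131.04 kWh
Tier 1 (0–45 kWh): 45 × €0.17 = €7.65
Tier 2 (45–85 kWh): 40 × €0.19 = €7.6
Above 85 kWh: 46.04 × €0.20 = €9.208
Bill = €24.46

€24.46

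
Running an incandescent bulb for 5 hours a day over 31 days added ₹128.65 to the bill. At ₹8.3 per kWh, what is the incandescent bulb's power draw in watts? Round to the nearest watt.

Energy = ₹128.65 ÷ ₹8.3/kWh = 15.5 kWh
Runtime = 5 h/day × 31 days = 155 h
Power = 15.5 kWh ÷ 155 h = 0.1 kW = 100 W

100 W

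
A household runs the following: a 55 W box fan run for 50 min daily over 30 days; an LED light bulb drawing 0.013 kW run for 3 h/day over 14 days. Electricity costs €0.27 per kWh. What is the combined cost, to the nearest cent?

€0.52

box fan: Runtime = 50 min × 30 = 1500 min = 25 h
box fan: 0.055 kW × 25 h = 1.375 kWh
LED light bulb: Runtime = 3 h/day × 14 days = 42 h
LED light bulb: 0.013 kW × 42 h = 0.546 kWh
Total energy = 1.921 kWh
Cost = 1.921 × €0.27 = €0.52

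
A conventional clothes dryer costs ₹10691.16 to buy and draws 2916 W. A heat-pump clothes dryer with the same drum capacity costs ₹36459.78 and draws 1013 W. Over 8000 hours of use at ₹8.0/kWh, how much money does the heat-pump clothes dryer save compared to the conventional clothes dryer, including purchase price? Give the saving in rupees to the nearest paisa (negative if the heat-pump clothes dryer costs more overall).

conventional clothes dryer: ₹10691.16 + (2916/1000) kW × 8000 h × ₹8.0 = ₹10691.16 + ₹186624 = ₹197315.16
heat-pump clothes dryer: ₹36459.78 + (1013/1000) kW × 8000 h × ₹8.0 = ₹36459.78 + ₹64832 = ₹101291.78
Saving = ₹197315.16 − ₹101291.78 = ₹96023.38

₹96023.38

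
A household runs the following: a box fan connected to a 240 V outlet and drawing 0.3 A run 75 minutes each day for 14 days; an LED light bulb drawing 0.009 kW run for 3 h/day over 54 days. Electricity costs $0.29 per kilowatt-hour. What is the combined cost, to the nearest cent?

box fan: Power = 0.3 A × 240 V = 72 W = 0.072 kW
box fan: Runtime = 75 min × 14 = 1050 min = 17.5 h
box fan: 0.072 kW × 17.5 h = 1.26 kWh
LED light bulb: Runtime = 3 h/day × 54 days = 162 h
LED light bulb: 0.009 kW × 162 h = 1.458 kWh
Total energy = 2.718 kWh
Cost = 2.718 × $0.29 = $0.79

$0.79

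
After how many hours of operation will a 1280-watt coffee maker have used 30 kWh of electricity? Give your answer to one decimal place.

Hours = 30 kWh ÷ 1.28 kW = 23.4 h

23.4 h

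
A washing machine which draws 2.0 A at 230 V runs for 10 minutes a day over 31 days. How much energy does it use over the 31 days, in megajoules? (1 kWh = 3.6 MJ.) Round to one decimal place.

8.6 MJ

Power = 2.0 A × 230 V = 460 W = 0.46 kW
Runtime = 10 min × 31 = 310 min = 5.166666… h
Energy = 0.46 kW × 5.166666… h = 2.376666… kWh
= 2.376666… × 3.6 MJ = 8.6 MJ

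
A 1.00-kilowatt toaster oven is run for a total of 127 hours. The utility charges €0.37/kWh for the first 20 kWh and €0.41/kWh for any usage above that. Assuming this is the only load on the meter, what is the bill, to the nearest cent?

Energy = 1 kW × 127 h = 127 kWh
Tier 1 (0–20 kWh): 20 × €0.37 = €7.4
Above 20 kWh: 107 × €0.41 = €43.87
Bill = €51.27

€51.27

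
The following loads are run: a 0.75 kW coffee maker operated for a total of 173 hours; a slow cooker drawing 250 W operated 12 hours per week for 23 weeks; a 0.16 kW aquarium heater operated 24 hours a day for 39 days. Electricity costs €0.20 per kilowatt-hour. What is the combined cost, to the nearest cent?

€69.70

coffee maker: 0.75 kW × 173 h = 129.75 kWh
slow cooker: Runtime = 12 h/week × 23 weeks = 276 h
slow cooker: 0.25 kW × 276 h = 69 kWh
aquarium heater: Runtime = 24 h × 39 = 936 h
aquarium heater: 0.16 kW × 936 h = 149.76 kWh
Total energy = 348.51 kWh
Cost = 348.51 × €0.20 = €69.70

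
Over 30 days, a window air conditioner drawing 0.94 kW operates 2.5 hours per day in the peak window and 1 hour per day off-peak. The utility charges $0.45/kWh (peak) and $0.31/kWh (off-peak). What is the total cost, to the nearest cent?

$40.47

Peak energy = 0.94 kW × 2.5 h × 30 = 70.5 kWh
Off-peak energy = 0.94 kW × 1 h × 30 = 28.2 kWh
Cost = 70.5 × $0.45 + 28.2 × $0.31 = $31.725 + $8.742 = $40.47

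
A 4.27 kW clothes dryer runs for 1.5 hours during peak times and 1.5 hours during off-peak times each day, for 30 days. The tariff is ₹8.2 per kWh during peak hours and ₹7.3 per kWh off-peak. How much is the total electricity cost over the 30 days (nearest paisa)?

₹2978.33

Peak energy = 4.27 kW × 1.5 h × 30 = 192.15 kWh
Off-peak energy = 4.27 kW × 1.5 h × 30 = 192.15 kWh
Cost = 192.15 × ₹8.2 + 192.15 × ₹7.3 = ₹1575.63 + ₹1402.695 = ₹2978.33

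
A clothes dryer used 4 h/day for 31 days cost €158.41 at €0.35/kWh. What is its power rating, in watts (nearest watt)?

Energy = €158.41 ÷ €0.35/kWh = 452.6 kWh
Runtime = 4 h/day × 31 days = 124 h
Power = 452.6 kWh ÷ 124 h = 3.65 kW = 3650 W

3650 W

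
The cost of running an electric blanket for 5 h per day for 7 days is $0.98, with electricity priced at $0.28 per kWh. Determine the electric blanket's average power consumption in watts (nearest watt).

Energy = $0.98 ÷ $0.28/kWh = 3.5 kWh
Runtime = 5 h/day × 7 days = 35 h
Power = 3.5 kWh ÷ 35 h = 0.1 kW = 100 W

100 W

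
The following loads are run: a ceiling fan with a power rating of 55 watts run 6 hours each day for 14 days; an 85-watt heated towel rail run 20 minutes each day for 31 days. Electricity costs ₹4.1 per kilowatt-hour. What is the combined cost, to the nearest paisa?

₹22.54

ceiling fan: Runtime = 6 h/day × 14 days = 84 h
ceiling fan: 0.055 kW × 84 h = 4.62 kWh
heated towel rail: Runtime = 20 min × 31 = 620 min = 10.333333… h
heated towel rail: 0.085 kW × 10.333333… h = 0.878333… kWh
Total energy = 5.498333… kWh
Cost = 5.498333… × ₹4.1 = ₹22.54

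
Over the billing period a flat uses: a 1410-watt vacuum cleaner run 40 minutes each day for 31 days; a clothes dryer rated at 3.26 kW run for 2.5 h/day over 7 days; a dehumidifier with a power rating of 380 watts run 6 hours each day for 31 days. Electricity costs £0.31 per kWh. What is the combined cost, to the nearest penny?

£48.63

vacuum cleaner: Runtime = 40 min × 31 = 1240 min = 20.666666… h
vacuum cleaner: 1.41 kW × 20.666666… h = 29.14 kWh
clothes dryer: Runtime = 2.5 h/day × 7 days = 17.5 h
clothes dryer: 3.26 kW × 17.5 h = 57.05 kWh
dehumidifier: Runtime = 6 h/day × 31 days = 186 h
dehumidifier: 0.38 kW × 186 h = 70.68 kWh
Total energy = 156.87 kWh
Cost = 156.87 × £0.31 = £48.63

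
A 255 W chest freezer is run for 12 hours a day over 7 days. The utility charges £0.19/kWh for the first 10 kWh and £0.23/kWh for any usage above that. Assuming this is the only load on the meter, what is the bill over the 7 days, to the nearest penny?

£4.53

Runtime = 12 h/day × 7 days = 84 h
Energy = 0.255 kW × 84 h = 21.42 kWh
Tier 1 (0–10 kWh): 10 × £0.19 = £1.9
Above 10 kWh: 11.42 × £0.23 = £2.6266
Bill = £4.53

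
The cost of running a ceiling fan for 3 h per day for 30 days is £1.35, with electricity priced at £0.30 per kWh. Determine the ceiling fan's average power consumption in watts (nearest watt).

50 W

Energy = £1.35 ÷ £0.30/kWh = 4.5 kWh
Runtime = 3 h/day × 30 days = 90 h
Power = 4.5 kWh ÷ 90 h = 0.05 kW = 50 W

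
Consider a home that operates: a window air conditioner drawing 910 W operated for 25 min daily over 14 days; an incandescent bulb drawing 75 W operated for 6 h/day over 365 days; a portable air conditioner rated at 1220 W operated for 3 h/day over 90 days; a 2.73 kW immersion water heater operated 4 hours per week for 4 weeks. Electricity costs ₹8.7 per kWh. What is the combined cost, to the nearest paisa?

₹4720.95

window air conditioner: Runtime = 25 min × 14 = 350 min = 5.833333… h
window air conditioner: 0.91 kW × 5.833333… h = 5.308333… kWh
incandescent bulb: Runtime = 6 h/day × 365 days = 2190 h
incandescent bulb: 0.075 kW × 2190 h = 164.25 kWh
portable air conditioner: Runtime = 3 h/day × 90 days = 270 h
portable air conditioner: 1.22 kW × 270 h = 329.4 kWh
immersion water heater: Runtime = 4 h/week × 4 weeks = 16 h
immersion water heater: 2.73 kW × 16 h = 43.68 kWh
Total energy = 542.638333… kWh
Cost = 542.638333… × ₹8.7 = ₹4720.95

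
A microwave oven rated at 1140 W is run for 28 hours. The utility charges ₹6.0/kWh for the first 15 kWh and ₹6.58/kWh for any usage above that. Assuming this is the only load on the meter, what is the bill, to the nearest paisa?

₹201.33

Energy = 1.14 kW × 28 h = 31.92 kWh
Tier 1 (0–15 kWh): 15 × ₹6.0 = ₹90
Above 15 kWh: 16.92 × ₹6.58 = ₹111.3336
Bill = ₹201.33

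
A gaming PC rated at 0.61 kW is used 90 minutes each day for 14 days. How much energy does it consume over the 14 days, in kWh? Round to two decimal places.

Runtime = 90 min × 14 = 1260 min = 21 h
Energy = 0.61 kW × 21 h = 12.81 kWh

12.81 kWh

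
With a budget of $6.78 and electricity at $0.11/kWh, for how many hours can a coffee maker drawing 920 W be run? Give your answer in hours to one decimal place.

67.0 h

Energy available = $6.78 ÷ $0.11/kWh = 61.6364 kWh
Hours = 61.6364 kWh ÷ 0.92 kW = 67.0 h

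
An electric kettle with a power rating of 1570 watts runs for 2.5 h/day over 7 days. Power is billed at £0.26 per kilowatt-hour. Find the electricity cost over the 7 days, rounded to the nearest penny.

£7.14

Runtime = 2.5 h/day × 7 days = 17.5 h
Energy = 1.57 kW × 17.5 h = 27.475 kWh
Cost = 27.475 kWh × £0.26/kWh = £7.14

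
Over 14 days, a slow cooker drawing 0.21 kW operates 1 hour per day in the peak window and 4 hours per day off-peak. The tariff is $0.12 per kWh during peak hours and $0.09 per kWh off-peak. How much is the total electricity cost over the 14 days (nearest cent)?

Peak energy = 0.21 kW × 1 h × 14 = 2.94 kWh
Off-peak energy = 0.21 kW × 4 h × 14 = 11.76 kWh
Cost = 2.94 × $0.12 + 11.76 × $0.09 = $0.3528 + $1.0584 = $1.41

$1.41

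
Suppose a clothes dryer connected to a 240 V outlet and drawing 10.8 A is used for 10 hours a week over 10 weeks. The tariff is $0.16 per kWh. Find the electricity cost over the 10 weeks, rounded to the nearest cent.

$41.47

Power = 10.8 A × 240 V = 2592 W = 2.592 kW
Runtime = 10 h/week × 10 weeks = 100 h
Energy = 2.592 kW × 100 h = 259.2 kWh
Cost = 259.2 kWh × $0.16/kWh = $41.47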